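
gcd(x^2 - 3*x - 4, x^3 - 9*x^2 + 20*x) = x - 4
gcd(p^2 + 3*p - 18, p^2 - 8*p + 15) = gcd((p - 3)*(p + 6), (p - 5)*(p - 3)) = p - 3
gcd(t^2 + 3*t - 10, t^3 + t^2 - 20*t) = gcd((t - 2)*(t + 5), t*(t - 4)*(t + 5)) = t + 5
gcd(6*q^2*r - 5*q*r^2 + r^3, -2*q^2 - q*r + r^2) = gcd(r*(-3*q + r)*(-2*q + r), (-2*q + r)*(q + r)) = 2*q - r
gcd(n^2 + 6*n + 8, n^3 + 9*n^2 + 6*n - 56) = n + 4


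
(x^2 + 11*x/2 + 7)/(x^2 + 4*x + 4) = (x + 7/2)/(x + 2)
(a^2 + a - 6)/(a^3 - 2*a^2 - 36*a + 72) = (a + 3)/(a^2 - 36)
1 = 1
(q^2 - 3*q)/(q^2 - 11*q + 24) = q/(q - 8)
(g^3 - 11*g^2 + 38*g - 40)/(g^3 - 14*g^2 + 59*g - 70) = (g - 4)/(g - 7)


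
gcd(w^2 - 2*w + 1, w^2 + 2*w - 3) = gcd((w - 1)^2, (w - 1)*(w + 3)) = w - 1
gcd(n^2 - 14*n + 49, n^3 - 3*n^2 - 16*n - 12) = 1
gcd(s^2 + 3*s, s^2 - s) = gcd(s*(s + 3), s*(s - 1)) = s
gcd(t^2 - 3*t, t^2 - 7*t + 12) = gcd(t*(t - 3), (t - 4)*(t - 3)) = t - 3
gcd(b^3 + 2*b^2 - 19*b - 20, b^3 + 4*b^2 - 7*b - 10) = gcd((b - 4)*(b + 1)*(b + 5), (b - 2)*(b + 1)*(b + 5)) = b^2 + 6*b + 5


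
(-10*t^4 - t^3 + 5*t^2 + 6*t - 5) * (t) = -10*t^5 - t^4 + 5*t^3 + 6*t^2 - 5*t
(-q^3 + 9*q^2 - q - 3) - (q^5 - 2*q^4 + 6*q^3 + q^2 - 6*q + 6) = -q^5 + 2*q^4 - 7*q^3 + 8*q^2 + 5*q - 9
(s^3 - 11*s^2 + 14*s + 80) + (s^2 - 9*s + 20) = s^3 - 10*s^2 + 5*s + 100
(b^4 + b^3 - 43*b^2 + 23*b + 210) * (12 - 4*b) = -4*b^5 + 8*b^4 + 184*b^3 - 608*b^2 - 564*b + 2520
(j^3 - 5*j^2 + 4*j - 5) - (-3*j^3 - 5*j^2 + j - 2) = 4*j^3 + 3*j - 3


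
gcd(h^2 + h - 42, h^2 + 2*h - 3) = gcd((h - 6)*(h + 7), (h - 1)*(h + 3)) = 1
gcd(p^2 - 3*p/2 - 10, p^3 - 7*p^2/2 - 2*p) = p - 4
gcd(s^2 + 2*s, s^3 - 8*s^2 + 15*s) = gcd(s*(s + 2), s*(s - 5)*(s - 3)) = s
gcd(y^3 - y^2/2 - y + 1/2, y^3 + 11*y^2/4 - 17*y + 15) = 1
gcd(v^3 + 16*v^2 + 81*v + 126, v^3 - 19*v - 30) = v + 3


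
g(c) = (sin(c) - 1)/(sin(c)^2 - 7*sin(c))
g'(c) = (-2*sin(c)*cos(c) + 7*cos(c))*(sin(c) - 1)/(sin(c)^2 - 7*sin(c))^2 + cos(c)/(sin(c)^2 - 7*sin(c)) = (-cos(c) + 2/tan(c) - 7*cos(c)/sin(c)^2)/(sin(c) - 7)^2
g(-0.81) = -0.31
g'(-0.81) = -0.20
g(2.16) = 0.03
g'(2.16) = 0.13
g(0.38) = 0.26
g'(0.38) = -0.98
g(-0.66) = -0.35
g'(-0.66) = -0.31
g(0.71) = 0.08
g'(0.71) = -0.27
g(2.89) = 0.45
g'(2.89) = 2.25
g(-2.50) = -0.35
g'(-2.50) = 0.33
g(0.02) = 7.02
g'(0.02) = -357.14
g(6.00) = -0.63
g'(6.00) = -1.77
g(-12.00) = 0.13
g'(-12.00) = -0.44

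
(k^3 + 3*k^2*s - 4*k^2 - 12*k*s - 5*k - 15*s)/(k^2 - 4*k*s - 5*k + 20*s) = (-k^2 - 3*k*s - k - 3*s)/(-k + 4*s)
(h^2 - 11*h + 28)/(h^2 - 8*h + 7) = (h - 4)/(h - 1)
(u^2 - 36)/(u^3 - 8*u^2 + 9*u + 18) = (u + 6)/(u^2 - 2*u - 3)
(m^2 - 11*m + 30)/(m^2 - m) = (m^2 - 11*m + 30)/(m*(m - 1))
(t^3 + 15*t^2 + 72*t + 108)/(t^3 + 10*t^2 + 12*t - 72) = (t + 3)/(t - 2)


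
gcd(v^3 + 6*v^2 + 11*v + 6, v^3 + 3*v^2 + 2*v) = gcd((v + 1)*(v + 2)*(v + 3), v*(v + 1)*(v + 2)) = v^2 + 3*v + 2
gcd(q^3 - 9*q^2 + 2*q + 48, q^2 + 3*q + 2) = q + 2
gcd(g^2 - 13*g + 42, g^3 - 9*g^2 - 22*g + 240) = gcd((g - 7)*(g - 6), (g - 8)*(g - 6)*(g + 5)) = g - 6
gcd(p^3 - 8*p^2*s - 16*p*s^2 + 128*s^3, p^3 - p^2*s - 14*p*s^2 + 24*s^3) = p + 4*s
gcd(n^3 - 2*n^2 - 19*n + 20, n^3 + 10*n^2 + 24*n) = n + 4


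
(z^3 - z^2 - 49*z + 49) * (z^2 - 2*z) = z^5 - 3*z^4 - 47*z^3 + 147*z^2 - 98*z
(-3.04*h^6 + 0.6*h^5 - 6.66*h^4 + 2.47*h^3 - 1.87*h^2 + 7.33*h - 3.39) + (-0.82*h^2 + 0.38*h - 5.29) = -3.04*h^6 + 0.6*h^5 - 6.66*h^4 + 2.47*h^3 - 2.69*h^2 + 7.71*h - 8.68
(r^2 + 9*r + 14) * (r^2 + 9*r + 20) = r^4 + 18*r^3 + 115*r^2 + 306*r + 280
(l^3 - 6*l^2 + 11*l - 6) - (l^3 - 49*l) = -6*l^2 + 60*l - 6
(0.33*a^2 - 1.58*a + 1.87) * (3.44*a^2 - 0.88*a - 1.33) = 1.1352*a^4 - 5.7256*a^3 + 7.3843*a^2 + 0.4558*a - 2.4871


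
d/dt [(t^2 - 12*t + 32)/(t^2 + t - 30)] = (13*t^2 - 124*t + 328)/(t^4 + 2*t^3 - 59*t^2 - 60*t + 900)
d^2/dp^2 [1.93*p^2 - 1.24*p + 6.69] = 3.86000000000000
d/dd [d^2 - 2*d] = 2*d - 2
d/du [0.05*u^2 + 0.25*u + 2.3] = 0.1*u + 0.25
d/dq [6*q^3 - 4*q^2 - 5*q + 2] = 18*q^2 - 8*q - 5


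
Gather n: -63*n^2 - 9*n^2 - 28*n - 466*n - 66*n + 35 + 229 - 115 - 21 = -72*n^2 - 560*n + 128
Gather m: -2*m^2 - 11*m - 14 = -2*m^2 - 11*m - 14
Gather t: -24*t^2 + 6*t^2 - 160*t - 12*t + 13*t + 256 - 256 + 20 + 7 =-18*t^2 - 159*t + 27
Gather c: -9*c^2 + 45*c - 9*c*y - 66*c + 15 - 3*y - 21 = -9*c^2 + c*(-9*y - 21) - 3*y - 6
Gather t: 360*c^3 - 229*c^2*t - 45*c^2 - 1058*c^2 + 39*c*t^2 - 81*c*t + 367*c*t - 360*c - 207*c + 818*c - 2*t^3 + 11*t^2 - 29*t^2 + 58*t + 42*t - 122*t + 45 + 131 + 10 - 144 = 360*c^3 - 1103*c^2 + 251*c - 2*t^3 + t^2*(39*c - 18) + t*(-229*c^2 + 286*c - 22) + 42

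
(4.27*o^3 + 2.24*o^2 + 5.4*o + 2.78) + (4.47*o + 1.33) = 4.27*o^3 + 2.24*o^2 + 9.87*o + 4.11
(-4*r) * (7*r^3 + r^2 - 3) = -28*r^4 - 4*r^3 + 12*r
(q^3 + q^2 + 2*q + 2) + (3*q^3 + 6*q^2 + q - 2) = 4*q^3 + 7*q^2 + 3*q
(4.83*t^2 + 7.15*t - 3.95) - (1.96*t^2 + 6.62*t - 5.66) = 2.87*t^2 + 0.53*t + 1.71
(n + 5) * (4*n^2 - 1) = 4*n^3 + 20*n^2 - n - 5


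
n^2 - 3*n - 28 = (n - 7)*(n + 4)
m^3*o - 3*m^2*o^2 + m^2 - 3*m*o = m*(m - 3*o)*(m*o + 1)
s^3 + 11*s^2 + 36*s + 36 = (s + 2)*(s + 3)*(s + 6)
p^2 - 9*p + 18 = (p - 6)*(p - 3)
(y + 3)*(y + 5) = y^2 + 8*y + 15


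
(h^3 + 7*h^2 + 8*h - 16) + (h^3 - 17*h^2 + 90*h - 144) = 2*h^3 - 10*h^2 + 98*h - 160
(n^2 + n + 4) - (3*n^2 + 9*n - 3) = -2*n^2 - 8*n + 7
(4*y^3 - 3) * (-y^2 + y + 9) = -4*y^5 + 4*y^4 + 36*y^3 + 3*y^2 - 3*y - 27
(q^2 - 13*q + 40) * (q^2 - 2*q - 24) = q^4 - 15*q^3 + 42*q^2 + 232*q - 960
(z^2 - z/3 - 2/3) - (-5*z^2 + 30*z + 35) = 6*z^2 - 91*z/3 - 107/3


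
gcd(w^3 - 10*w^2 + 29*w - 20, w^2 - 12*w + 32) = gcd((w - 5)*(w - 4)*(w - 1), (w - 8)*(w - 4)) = w - 4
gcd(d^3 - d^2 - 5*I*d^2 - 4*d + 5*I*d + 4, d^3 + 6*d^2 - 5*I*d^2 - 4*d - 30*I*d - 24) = d^2 - 5*I*d - 4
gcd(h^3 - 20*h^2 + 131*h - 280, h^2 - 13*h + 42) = h - 7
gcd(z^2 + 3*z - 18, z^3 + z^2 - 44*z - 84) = z + 6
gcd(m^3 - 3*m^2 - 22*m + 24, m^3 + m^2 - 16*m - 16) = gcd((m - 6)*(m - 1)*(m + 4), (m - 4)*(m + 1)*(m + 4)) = m + 4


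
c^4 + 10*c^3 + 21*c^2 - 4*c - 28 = (c - 1)*(c + 2)^2*(c + 7)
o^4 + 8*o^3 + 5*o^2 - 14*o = o*(o - 1)*(o + 2)*(o + 7)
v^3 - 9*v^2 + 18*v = v*(v - 6)*(v - 3)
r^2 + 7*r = r*(r + 7)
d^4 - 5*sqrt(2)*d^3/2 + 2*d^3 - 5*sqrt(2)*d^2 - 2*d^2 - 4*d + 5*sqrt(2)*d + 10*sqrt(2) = (d + 2)*(d - 5*sqrt(2)/2)*(d - sqrt(2))*(d + sqrt(2))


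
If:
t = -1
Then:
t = -1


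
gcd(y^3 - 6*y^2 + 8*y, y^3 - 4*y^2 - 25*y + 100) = y - 4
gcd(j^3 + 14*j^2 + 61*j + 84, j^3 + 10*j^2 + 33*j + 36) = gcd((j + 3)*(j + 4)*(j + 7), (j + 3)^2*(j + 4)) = j^2 + 7*j + 12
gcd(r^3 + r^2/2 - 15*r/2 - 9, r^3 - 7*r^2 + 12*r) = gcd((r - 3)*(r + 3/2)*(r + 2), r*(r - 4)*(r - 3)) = r - 3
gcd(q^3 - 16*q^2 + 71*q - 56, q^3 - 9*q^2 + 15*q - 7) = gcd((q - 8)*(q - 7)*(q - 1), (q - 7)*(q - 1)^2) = q^2 - 8*q + 7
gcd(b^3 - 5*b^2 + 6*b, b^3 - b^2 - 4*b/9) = b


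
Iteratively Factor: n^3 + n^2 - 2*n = (n - 1)*(n^2 + 2*n) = n*(n - 1)*(n + 2)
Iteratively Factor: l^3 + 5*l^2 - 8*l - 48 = (l + 4)*(l^2 + l - 12) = (l - 3)*(l + 4)*(l + 4)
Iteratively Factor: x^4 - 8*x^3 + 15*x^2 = (x - 5)*(x^3 - 3*x^2) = x*(x - 5)*(x^2 - 3*x) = x*(x - 5)*(x - 3)*(x)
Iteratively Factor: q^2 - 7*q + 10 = (q - 5)*(q - 2)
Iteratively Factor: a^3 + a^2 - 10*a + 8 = (a + 4)*(a^2 - 3*a + 2) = (a - 2)*(a + 4)*(a - 1)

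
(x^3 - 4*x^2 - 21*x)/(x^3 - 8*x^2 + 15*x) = (x^2 - 4*x - 21)/(x^2 - 8*x + 15)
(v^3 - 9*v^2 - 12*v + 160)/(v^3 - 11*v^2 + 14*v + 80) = (v + 4)/(v + 2)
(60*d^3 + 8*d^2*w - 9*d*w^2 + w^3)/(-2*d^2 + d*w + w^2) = (30*d^2 - 11*d*w + w^2)/(-d + w)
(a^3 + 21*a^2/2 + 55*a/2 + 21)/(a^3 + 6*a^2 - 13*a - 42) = (a + 3/2)/(a - 3)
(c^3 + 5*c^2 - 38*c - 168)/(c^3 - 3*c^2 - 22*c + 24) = (c + 7)/(c - 1)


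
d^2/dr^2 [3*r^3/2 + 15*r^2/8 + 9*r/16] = 9*r + 15/4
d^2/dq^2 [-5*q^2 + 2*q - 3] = -10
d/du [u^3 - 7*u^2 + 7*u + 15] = 3*u^2 - 14*u + 7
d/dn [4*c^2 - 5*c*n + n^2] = -5*c + 2*n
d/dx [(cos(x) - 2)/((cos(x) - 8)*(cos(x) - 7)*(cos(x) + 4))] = (91*cos(x) - 17*cos(2*x) + cos(3*x) - 449)*sin(x)/(2*(cos(x) - 8)^2*(cos(x) - 7)^2*(cos(x) + 4)^2)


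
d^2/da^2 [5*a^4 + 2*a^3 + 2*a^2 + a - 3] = 60*a^2 + 12*a + 4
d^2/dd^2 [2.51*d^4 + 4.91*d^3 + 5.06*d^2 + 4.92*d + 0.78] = 30.12*d^2 + 29.46*d + 10.12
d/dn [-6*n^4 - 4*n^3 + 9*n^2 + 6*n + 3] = -24*n^3 - 12*n^2 + 18*n + 6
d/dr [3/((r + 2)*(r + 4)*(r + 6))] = 3*(-3*r^2 - 24*r - 44)/(r^6 + 24*r^5 + 232*r^4 + 1152*r^3 + 3088*r^2 + 4224*r + 2304)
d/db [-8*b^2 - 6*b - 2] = -16*b - 6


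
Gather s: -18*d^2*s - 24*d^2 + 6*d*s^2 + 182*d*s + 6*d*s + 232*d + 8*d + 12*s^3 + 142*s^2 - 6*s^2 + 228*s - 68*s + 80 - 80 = -24*d^2 + 240*d + 12*s^3 + s^2*(6*d + 136) + s*(-18*d^2 + 188*d + 160)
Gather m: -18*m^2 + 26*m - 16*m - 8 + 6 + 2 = -18*m^2 + 10*m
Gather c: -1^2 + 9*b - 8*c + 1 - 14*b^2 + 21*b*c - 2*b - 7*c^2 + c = -14*b^2 + 7*b - 7*c^2 + c*(21*b - 7)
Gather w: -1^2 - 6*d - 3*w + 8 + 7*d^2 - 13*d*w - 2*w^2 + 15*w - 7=7*d^2 - 6*d - 2*w^2 + w*(12 - 13*d)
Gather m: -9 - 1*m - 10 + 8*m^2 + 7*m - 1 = 8*m^2 + 6*m - 20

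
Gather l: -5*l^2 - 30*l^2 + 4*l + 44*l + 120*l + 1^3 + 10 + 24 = -35*l^2 + 168*l + 35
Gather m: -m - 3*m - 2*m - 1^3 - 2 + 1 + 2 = -6*m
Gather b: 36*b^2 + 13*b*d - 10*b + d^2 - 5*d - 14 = 36*b^2 + b*(13*d - 10) + d^2 - 5*d - 14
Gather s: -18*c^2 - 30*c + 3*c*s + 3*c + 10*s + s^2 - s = -18*c^2 - 27*c + s^2 + s*(3*c + 9)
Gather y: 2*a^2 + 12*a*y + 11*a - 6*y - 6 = 2*a^2 + 11*a + y*(12*a - 6) - 6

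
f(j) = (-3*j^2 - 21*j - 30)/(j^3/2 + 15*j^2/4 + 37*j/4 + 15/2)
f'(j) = (-6*j - 21)/(j^3/2 + 15*j^2/4 + 37*j/4 + 15/2) + (-3*j^2 - 21*j - 30)*(-3*j^2/2 - 15*j/2 - 37/4)/(j^3/2 + 15*j^2/4 + 37*j/4 + 15/2)^2 = 24*(j^2 + 10*j + 20)/(4*j^4 + 44*j^3 + 181*j^2 + 330*j + 225)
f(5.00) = -1.00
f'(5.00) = 0.16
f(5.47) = -0.93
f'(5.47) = 0.14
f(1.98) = -1.88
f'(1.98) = 0.53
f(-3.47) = -20.14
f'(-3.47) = -76.76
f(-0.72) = -6.33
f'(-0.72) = 4.85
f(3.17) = -1.40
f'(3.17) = 0.30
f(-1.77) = -21.58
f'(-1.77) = 40.43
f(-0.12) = -4.27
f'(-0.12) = 2.40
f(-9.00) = 0.62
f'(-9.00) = 0.04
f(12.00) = -0.47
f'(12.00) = 0.04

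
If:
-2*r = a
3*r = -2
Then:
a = 4/3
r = -2/3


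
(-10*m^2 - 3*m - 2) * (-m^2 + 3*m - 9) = 10*m^4 - 27*m^3 + 83*m^2 + 21*m + 18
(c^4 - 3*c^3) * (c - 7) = c^5 - 10*c^4 + 21*c^3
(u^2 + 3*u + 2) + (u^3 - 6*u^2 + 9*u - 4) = u^3 - 5*u^2 + 12*u - 2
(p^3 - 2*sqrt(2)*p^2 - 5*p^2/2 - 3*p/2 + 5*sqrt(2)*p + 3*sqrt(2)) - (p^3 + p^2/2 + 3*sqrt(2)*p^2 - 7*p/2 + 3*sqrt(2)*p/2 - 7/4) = -5*sqrt(2)*p^2 - 3*p^2 + 2*p + 7*sqrt(2)*p/2 + 7/4 + 3*sqrt(2)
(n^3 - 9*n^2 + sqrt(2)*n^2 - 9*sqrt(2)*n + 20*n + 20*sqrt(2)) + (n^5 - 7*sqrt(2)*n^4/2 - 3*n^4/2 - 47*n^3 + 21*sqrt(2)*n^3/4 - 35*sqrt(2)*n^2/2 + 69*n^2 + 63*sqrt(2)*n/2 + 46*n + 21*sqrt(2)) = n^5 - 7*sqrt(2)*n^4/2 - 3*n^4/2 - 46*n^3 + 21*sqrt(2)*n^3/4 - 33*sqrt(2)*n^2/2 + 60*n^2 + 45*sqrt(2)*n/2 + 66*n + 41*sqrt(2)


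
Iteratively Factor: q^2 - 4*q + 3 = (q - 3)*(q - 1)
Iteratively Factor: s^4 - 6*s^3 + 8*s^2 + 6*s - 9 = (s - 1)*(s^3 - 5*s^2 + 3*s + 9) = (s - 3)*(s - 1)*(s^2 - 2*s - 3) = (s - 3)*(s - 1)*(s + 1)*(s - 3)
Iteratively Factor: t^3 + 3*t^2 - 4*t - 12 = (t - 2)*(t^2 + 5*t + 6) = (t - 2)*(t + 3)*(t + 2)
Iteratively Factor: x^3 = (x)*(x^2) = x^2*(x)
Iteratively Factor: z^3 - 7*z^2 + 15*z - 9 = (z - 3)*(z^2 - 4*z + 3) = (z - 3)^2*(z - 1)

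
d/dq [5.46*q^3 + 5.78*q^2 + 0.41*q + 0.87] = 16.38*q^2 + 11.56*q + 0.41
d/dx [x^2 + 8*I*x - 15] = 2*x + 8*I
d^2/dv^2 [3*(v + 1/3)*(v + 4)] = 6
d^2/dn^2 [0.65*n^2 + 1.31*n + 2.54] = 1.30000000000000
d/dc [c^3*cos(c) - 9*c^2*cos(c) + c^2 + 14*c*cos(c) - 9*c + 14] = -c^3*sin(c) + 9*c^2*sin(c) + 3*c^2*cos(c) - 14*c*sin(c) - 18*c*cos(c) + 2*c + 14*cos(c) - 9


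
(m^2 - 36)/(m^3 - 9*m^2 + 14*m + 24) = (m + 6)/(m^2 - 3*m - 4)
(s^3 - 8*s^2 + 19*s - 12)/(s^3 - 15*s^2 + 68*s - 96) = (s - 1)/(s - 8)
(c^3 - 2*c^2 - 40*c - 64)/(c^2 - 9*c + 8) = (c^2 + 6*c + 8)/(c - 1)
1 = 1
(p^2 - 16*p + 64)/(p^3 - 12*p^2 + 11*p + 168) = (p - 8)/(p^2 - 4*p - 21)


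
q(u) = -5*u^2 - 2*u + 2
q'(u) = -10*u - 2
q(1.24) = -8.17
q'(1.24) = -14.40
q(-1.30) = -3.85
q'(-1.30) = 11.00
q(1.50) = -12.25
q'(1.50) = -17.00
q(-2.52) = -24.71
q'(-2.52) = 23.20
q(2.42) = -32.12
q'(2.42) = -26.20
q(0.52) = -0.39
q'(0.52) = -7.20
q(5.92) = -185.07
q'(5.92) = -61.20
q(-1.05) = -1.41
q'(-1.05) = 8.50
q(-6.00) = -166.00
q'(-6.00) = 58.00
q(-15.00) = -1093.00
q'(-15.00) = 148.00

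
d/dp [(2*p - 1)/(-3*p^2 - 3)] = 2*(p^2 - p - 1)/(3*(p^4 + 2*p^2 + 1))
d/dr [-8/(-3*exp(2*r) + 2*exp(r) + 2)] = (16 - 48*exp(r))*exp(r)/(-3*exp(2*r) + 2*exp(r) + 2)^2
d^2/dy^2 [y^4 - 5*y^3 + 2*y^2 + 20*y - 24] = 12*y^2 - 30*y + 4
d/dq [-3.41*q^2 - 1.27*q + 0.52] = -6.82*q - 1.27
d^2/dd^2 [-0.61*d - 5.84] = 0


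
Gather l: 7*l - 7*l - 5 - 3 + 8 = 0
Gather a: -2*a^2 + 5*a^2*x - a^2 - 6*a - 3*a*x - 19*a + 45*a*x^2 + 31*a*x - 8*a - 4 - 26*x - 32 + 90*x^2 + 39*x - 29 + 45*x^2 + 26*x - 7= a^2*(5*x - 3) + a*(45*x^2 + 28*x - 33) + 135*x^2 + 39*x - 72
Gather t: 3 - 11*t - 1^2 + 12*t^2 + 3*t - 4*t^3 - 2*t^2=-4*t^3 + 10*t^2 - 8*t + 2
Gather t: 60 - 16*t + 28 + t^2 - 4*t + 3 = t^2 - 20*t + 91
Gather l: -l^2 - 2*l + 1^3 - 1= -l^2 - 2*l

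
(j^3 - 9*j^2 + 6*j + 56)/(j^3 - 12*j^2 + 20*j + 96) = (j^2 - 11*j + 28)/(j^2 - 14*j + 48)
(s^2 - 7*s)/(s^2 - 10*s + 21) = s/(s - 3)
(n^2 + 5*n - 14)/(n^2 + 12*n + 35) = (n - 2)/(n + 5)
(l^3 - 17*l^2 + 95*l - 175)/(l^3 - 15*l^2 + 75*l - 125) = (l - 7)/(l - 5)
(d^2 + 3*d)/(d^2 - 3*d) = (d + 3)/(d - 3)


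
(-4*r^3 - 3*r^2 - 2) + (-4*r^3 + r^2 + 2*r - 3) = -8*r^3 - 2*r^2 + 2*r - 5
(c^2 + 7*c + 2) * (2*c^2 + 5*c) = 2*c^4 + 19*c^3 + 39*c^2 + 10*c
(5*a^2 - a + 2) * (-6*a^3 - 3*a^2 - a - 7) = -30*a^5 - 9*a^4 - 14*a^3 - 40*a^2 + 5*a - 14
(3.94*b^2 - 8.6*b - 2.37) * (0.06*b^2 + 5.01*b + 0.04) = 0.2364*b^4 + 19.2234*b^3 - 43.0706*b^2 - 12.2177*b - 0.0948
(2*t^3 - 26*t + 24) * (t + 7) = 2*t^4 + 14*t^3 - 26*t^2 - 158*t + 168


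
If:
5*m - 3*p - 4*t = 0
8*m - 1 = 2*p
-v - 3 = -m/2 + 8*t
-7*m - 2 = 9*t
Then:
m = 43/70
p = 137/70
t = -7/10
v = 407/140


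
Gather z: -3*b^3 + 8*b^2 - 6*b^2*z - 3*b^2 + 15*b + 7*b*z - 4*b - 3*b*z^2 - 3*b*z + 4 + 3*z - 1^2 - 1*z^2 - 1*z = -3*b^3 + 5*b^2 + 11*b + z^2*(-3*b - 1) + z*(-6*b^2 + 4*b + 2) + 3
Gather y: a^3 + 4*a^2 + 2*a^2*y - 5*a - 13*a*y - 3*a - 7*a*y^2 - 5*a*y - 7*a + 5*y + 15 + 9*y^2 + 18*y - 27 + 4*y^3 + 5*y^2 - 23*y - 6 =a^3 + 4*a^2 - 15*a + 4*y^3 + y^2*(14 - 7*a) + y*(2*a^2 - 18*a) - 18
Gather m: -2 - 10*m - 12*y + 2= -10*m - 12*y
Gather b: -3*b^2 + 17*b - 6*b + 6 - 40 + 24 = -3*b^2 + 11*b - 10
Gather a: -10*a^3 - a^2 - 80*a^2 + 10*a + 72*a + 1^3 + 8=-10*a^3 - 81*a^2 + 82*a + 9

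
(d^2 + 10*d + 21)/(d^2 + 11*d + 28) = (d + 3)/(d + 4)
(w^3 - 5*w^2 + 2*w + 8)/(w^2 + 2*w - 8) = (w^2 - 3*w - 4)/(w + 4)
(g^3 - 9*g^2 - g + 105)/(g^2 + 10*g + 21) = (g^2 - 12*g + 35)/(g + 7)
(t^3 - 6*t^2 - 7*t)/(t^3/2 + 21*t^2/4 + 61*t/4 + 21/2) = 4*t*(t - 7)/(2*t^2 + 19*t + 42)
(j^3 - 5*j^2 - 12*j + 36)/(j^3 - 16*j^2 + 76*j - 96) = (j + 3)/(j - 8)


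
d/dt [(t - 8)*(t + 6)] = 2*t - 2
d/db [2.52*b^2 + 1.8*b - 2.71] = 5.04*b + 1.8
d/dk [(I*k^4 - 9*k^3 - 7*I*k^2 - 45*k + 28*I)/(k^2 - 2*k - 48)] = (2*I*k^5 + k^4*(-9 - 6*I) + k^3*(36 - 192*I) + k^2*(1341 + 14*I) + 616*I*k + 2160 + 56*I)/(k^4 - 4*k^3 - 92*k^2 + 192*k + 2304)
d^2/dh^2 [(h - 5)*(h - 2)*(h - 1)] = 6*h - 16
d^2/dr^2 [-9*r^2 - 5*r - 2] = -18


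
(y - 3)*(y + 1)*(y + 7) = y^3 + 5*y^2 - 17*y - 21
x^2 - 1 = (x - 1)*(x + 1)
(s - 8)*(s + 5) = s^2 - 3*s - 40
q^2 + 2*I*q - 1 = (q + I)^2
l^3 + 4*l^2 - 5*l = l*(l - 1)*(l + 5)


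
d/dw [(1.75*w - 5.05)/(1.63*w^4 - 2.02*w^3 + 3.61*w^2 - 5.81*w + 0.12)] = (-8.5575*w^4 + 39.996*w^3 - 36.9205*w^2 + 36.461*w - 29.1305)/(2.6569*w^8 - 6.5852*w^7 + 15.849*w^6 - 33.525*w^5 + 36.8957*w^4 - 42.433*w^3 + 34.6225*w^2 - 1.3944*w + 0.0144)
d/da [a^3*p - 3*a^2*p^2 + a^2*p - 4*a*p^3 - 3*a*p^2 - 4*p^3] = p*(3*a^2 - 6*a*p + 2*a - 4*p^2 - 3*p)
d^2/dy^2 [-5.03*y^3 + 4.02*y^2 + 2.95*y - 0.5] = 8.04 - 30.18*y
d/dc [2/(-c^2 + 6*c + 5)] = 4*(c - 3)/(-c^2 + 6*c + 5)^2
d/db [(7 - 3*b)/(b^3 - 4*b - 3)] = (-3*b^3 + 12*b + (3*b - 7)*(3*b^2 - 4) + 9)/(-b^3 + 4*b + 3)^2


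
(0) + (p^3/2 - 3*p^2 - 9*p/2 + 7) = p^3/2 - 3*p^2 - 9*p/2 + 7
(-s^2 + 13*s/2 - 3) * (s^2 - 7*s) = -s^4 + 27*s^3/2 - 97*s^2/2 + 21*s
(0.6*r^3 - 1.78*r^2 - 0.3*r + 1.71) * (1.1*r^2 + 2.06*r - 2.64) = 0.66*r^5 - 0.722*r^4 - 5.5808*r^3 + 5.9622*r^2 + 4.3146*r - 4.5144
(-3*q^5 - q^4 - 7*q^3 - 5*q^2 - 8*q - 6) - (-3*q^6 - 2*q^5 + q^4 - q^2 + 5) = 3*q^6 - q^5 - 2*q^4 - 7*q^3 - 4*q^2 - 8*q - 11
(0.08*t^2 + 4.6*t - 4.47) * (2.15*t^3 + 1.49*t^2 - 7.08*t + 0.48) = 0.172*t^5 + 10.0092*t^4 - 3.3229*t^3 - 39.1899*t^2 + 33.8556*t - 2.1456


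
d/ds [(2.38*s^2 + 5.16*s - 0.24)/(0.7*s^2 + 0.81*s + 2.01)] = (-1.6842*s^2 + 9.9036*s + 10.566)/(0.49*s^4 + 1.134*s^3 + 3.4701*s^2 + 3.2562*s + 4.0401)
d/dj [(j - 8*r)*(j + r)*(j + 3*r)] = 3*j^2 - 8*j*r - 29*r^2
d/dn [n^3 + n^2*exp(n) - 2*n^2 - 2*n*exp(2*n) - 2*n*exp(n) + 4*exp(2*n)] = n^2*exp(n) + 3*n^2 - 4*n*exp(2*n) - 4*n + 6*exp(2*n) - 2*exp(n)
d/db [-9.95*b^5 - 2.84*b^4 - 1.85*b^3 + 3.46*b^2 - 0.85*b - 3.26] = -49.75*b^4 - 11.36*b^3 - 5.55*b^2 + 6.92*b - 0.85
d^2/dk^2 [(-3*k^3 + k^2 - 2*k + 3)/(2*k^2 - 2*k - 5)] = 2*(-46*k^3 - 24*k^2 - 321*k + 87)/(8*k^6 - 24*k^5 - 36*k^4 + 112*k^3 + 90*k^2 - 150*k - 125)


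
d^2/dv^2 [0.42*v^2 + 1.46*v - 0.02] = 0.840000000000000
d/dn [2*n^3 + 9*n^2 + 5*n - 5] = 6*n^2 + 18*n + 5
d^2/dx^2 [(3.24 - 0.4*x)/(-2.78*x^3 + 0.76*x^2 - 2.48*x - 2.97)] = (18.54816*x^5 - 305.550912*x^4 + 104.474112*x^3 - 184.88736*x^2 + 202.566096*x - 60.373728)/(21.484952*x^9 - 17.620752*x^8 + 62.31648*x^7 + 36.982604*x^6 + 17.941584*x^5 + 113.981712*x^4 + 55.232162*x^3 + 34.688412*x^2 + 65.627496*x + 26.198073)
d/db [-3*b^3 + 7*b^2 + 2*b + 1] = -9*b^2 + 14*b + 2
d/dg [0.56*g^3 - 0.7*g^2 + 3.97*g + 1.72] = 1.68*g^2 - 1.4*g + 3.97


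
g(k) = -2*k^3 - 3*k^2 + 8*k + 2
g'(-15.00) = -1252.00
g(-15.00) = 5957.00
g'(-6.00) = -172.00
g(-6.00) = 278.00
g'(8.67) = -495.03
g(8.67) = -1457.58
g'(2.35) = -39.24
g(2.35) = -21.72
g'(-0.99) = 8.06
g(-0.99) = -6.92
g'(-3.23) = -35.22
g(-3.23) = 12.26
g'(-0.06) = 8.34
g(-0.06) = 1.51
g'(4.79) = -158.40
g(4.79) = -248.32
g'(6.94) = -322.62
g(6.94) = -755.48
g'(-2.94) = -26.22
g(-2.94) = 3.37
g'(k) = -6*k^2 - 6*k + 8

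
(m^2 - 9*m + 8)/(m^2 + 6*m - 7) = (m - 8)/(m + 7)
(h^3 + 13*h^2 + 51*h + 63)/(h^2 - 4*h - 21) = (h^2 + 10*h + 21)/(h - 7)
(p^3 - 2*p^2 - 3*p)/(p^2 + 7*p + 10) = p*(p^2 - 2*p - 3)/(p^2 + 7*p + 10)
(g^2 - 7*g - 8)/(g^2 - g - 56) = (g + 1)/(g + 7)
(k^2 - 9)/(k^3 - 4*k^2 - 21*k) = (k - 3)/(k*(k - 7))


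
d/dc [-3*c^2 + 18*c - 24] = 18 - 6*c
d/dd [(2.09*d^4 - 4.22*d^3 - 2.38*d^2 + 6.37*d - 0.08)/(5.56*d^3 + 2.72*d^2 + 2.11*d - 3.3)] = (11.6204*d^6 + 11.3696*d^5 + 14.9841*d^4 - 116.2308*d^3 + 20.7642*d^2 + 16.1432*d - 20.8522)/(30.9136*d^6 + 30.2464*d^5 + 30.8616*d^4 - 25.2176*d^3 - 13.4999*d^2 - 13.926*d + 10.89)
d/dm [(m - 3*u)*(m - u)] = 2*m - 4*u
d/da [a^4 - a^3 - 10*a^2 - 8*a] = 4*a^3 - 3*a^2 - 20*a - 8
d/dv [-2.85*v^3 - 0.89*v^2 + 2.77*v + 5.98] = -8.55*v^2 - 1.78*v + 2.77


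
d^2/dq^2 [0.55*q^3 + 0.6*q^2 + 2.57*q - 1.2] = 3.3*q + 1.2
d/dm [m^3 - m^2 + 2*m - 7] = 3*m^2 - 2*m + 2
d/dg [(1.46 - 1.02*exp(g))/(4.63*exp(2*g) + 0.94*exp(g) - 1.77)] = (4.7226*exp(2*g) - 13.5196*exp(g) + 0.433)*exp(g)/(21.4369*exp(4*g) + 8.7044*exp(3*g) - 15.5066*exp(2*g) - 3.3276*exp(g) + 3.1329)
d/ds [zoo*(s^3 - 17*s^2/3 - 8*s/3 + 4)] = zoo*(s^2 + s + 1)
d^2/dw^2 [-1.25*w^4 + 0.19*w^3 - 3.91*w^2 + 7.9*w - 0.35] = -15.0*w^2 + 1.14*w - 7.82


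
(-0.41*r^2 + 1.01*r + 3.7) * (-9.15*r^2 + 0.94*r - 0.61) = 3.7515*r^4 - 9.6269*r^3 - 32.6555*r^2 + 2.8619*r - 2.257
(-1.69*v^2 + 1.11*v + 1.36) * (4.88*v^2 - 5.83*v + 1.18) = -8.2472*v^4 + 15.2695*v^3 - 1.8287*v^2 - 6.619*v + 1.6048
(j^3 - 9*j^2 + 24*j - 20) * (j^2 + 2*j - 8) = j^5 - 7*j^4 - 2*j^3 + 100*j^2 - 232*j + 160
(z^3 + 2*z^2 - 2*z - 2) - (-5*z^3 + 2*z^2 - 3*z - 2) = 6*z^3 + z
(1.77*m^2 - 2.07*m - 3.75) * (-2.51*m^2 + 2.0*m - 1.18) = -4.4427*m^4 + 8.7357*m^3 + 3.1839*m^2 - 5.0574*m + 4.425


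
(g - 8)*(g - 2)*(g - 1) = g^3 - 11*g^2 + 26*g - 16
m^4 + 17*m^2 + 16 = (m - 4*I)*(m - I)*(m + I)*(m + 4*I)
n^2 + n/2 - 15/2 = (n - 5/2)*(n + 3)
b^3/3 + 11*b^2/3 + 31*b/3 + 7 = (b/3 + 1)*(b + 1)*(b + 7)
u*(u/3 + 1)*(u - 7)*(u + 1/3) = u^4/3 - 11*u^3/9 - 67*u^2/9 - 7*u/3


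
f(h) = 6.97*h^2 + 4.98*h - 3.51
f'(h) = 13.94*h + 4.98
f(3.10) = 78.91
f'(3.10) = 48.19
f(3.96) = 125.51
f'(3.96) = 60.18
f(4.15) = 137.20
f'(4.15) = 62.83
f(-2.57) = 29.73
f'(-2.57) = -30.85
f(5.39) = 225.83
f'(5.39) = 80.12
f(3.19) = 83.30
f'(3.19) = 49.45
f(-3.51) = 64.88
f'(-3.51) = -43.95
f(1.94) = 32.38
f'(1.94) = 32.02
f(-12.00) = 940.41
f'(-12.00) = -162.30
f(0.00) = -3.51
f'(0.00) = 4.98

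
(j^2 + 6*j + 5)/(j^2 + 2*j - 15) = (j + 1)/(j - 3)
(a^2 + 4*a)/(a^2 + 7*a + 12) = a/(a + 3)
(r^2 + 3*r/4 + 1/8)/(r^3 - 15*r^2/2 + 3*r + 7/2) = (r + 1/4)/(r^2 - 8*r + 7)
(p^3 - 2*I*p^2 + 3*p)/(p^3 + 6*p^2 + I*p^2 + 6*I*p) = (p - 3*I)/(p + 6)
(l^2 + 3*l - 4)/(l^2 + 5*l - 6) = (l + 4)/(l + 6)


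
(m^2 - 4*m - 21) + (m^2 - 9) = 2*m^2 - 4*m - 30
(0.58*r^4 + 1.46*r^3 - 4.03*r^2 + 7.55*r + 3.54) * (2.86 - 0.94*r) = -0.5452*r^5 + 0.2864*r^4 + 7.9638*r^3 - 18.6228*r^2 + 18.2654*r + 10.1244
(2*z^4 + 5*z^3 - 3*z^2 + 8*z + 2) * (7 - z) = -2*z^5 + 9*z^4 + 38*z^3 - 29*z^2 + 54*z + 14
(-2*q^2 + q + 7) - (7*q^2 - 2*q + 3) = -9*q^2 + 3*q + 4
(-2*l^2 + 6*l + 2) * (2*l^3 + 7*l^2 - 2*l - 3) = -4*l^5 - 2*l^4 + 50*l^3 + 8*l^2 - 22*l - 6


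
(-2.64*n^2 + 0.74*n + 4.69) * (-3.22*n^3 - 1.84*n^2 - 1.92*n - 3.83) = 8.5008*n^5 + 2.4748*n^4 - 11.3946*n^3 + 0.0607999999999986*n^2 - 11.839*n - 17.9627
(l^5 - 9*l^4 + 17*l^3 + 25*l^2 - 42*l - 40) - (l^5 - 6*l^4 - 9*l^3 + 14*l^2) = -3*l^4 + 26*l^3 + 11*l^2 - 42*l - 40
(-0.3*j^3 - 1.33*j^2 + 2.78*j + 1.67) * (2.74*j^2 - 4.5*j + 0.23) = -0.822*j^5 - 2.2942*j^4 + 13.5332*j^3 - 8.2401*j^2 - 6.8756*j + 0.3841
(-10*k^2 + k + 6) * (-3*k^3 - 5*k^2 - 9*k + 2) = 30*k^5 + 47*k^4 + 67*k^3 - 59*k^2 - 52*k + 12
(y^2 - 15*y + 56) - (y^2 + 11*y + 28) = 28 - 26*y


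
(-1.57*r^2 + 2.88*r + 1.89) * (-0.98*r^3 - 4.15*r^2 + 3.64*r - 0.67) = 1.5386*r^5 + 3.6931*r^4 - 19.519*r^3 + 3.6916*r^2 + 4.95*r - 1.2663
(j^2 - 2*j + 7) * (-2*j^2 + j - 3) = -2*j^4 + 5*j^3 - 19*j^2 + 13*j - 21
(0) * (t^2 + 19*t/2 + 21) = 0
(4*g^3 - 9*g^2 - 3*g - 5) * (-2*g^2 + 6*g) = -8*g^5 + 42*g^4 - 48*g^3 - 8*g^2 - 30*g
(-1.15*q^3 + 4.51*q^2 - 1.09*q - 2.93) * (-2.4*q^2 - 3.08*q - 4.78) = 2.76*q^5 - 7.282*q^4 - 5.7778*q^3 - 11.1686*q^2 + 14.2346*q + 14.0054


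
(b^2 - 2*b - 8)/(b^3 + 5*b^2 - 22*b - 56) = 1/(b + 7)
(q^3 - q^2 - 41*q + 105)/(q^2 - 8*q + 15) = q + 7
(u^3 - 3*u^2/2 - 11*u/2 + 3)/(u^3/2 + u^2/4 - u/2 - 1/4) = 2*(2*u^3 - 3*u^2 - 11*u + 6)/(2*u^3 + u^2 - 2*u - 1)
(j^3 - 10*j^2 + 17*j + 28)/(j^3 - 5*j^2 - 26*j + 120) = (j^2 - 6*j - 7)/(j^2 - j - 30)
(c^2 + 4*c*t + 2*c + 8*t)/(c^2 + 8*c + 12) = (c + 4*t)/(c + 6)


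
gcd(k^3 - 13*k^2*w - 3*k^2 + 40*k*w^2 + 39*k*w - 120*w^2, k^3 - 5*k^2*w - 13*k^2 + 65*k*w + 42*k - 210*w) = -k + 5*w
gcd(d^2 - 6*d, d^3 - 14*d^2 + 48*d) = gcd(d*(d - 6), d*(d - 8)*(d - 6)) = d^2 - 6*d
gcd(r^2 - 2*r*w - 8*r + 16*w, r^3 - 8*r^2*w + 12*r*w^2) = r - 2*w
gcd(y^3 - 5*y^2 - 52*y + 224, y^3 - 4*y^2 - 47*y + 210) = y + 7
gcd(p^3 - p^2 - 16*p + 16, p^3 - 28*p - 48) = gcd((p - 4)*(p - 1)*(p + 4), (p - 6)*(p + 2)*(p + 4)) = p + 4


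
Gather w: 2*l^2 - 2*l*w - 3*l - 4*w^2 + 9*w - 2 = 2*l^2 - 3*l - 4*w^2 + w*(9 - 2*l) - 2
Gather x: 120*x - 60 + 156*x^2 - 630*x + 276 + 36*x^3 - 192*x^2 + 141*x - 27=36*x^3 - 36*x^2 - 369*x + 189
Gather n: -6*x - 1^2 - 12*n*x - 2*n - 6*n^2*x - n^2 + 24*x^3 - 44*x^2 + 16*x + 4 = n^2*(-6*x - 1) + n*(-12*x - 2) + 24*x^3 - 44*x^2 + 10*x + 3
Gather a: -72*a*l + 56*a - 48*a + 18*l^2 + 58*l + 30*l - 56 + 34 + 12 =a*(8 - 72*l) + 18*l^2 + 88*l - 10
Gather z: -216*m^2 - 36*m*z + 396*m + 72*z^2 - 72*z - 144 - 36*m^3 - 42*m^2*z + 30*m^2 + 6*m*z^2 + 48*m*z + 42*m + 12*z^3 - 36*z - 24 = -36*m^3 - 186*m^2 + 438*m + 12*z^3 + z^2*(6*m + 72) + z*(-42*m^2 + 12*m - 108) - 168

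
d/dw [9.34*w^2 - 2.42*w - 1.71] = 18.68*w - 2.42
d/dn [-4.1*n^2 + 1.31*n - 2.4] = 1.31 - 8.2*n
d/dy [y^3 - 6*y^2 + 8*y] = 3*y^2 - 12*y + 8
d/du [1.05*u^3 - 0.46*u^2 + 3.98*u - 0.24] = 3.15*u^2 - 0.92*u + 3.98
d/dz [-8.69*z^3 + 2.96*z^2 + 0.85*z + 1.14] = -26.07*z^2 + 5.92*z + 0.85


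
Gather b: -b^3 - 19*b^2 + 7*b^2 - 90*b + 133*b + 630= -b^3 - 12*b^2 + 43*b + 630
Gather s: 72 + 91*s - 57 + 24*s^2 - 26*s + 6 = 24*s^2 + 65*s + 21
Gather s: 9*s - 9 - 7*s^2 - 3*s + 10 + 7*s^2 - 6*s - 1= 0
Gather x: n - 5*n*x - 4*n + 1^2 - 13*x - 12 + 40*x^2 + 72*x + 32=-3*n + 40*x^2 + x*(59 - 5*n) + 21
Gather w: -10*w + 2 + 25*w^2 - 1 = 25*w^2 - 10*w + 1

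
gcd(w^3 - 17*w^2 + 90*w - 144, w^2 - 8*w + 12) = w - 6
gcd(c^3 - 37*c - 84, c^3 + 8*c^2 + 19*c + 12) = c^2 + 7*c + 12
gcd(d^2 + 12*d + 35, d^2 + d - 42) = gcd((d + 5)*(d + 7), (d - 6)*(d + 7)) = d + 7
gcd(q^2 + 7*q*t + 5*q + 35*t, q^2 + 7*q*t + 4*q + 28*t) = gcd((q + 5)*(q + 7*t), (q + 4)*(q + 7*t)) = q + 7*t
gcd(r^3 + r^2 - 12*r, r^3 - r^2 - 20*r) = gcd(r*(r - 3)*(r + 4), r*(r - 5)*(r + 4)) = r^2 + 4*r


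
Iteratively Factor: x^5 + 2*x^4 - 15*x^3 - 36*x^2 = (x)*(x^4 + 2*x^3 - 15*x^2 - 36*x) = x*(x + 3)*(x^3 - x^2 - 12*x) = x^2*(x + 3)*(x^2 - x - 12) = x^2*(x - 4)*(x + 3)*(x + 3)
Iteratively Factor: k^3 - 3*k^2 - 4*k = (k + 1)*(k^2 - 4*k) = k*(k + 1)*(k - 4)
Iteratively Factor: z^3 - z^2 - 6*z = (z - 3)*(z^2 + 2*z) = z*(z - 3)*(z + 2)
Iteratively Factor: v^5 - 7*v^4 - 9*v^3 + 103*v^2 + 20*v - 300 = (v + 2)*(v^4 - 9*v^3 + 9*v^2 + 85*v - 150) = (v - 2)*(v + 2)*(v^3 - 7*v^2 - 5*v + 75) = (v - 5)*(v - 2)*(v + 2)*(v^2 - 2*v - 15) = (v - 5)*(v - 2)*(v + 2)*(v + 3)*(v - 5)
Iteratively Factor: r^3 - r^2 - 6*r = (r)*(r^2 - r - 6) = r*(r - 3)*(r + 2)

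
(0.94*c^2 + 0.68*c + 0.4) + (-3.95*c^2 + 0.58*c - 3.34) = -3.01*c^2 + 1.26*c - 2.94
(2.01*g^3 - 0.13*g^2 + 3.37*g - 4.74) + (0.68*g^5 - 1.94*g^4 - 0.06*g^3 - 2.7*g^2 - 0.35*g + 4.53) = 0.68*g^5 - 1.94*g^4 + 1.95*g^3 - 2.83*g^2 + 3.02*g - 0.21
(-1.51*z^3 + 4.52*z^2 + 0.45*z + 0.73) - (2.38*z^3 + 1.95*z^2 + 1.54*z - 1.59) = -3.89*z^3 + 2.57*z^2 - 1.09*z + 2.32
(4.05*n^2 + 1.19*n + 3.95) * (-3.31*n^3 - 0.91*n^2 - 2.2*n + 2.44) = -13.4055*n^5 - 7.6244*n^4 - 23.0674*n^3 + 3.6695*n^2 - 5.7864*n + 9.638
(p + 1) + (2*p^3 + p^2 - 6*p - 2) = 2*p^3 + p^2 - 5*p - 1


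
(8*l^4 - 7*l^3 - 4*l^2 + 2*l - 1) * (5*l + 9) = 40*l^5 + 37*l^4 - 83*l^3 - 26*l^2 + 13*l - 9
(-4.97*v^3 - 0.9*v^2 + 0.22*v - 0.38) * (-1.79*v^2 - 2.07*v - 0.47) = 8.8963*v^5 + 11.8989*v^4 + 3.8051*v^3 + 0.6478*v^2 + 0.6832*v + 0.1786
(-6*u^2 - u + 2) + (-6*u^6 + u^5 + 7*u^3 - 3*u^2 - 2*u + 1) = -6*u^6 + u^5 + 7*u^3 - 9*u^2 - 3*u + 3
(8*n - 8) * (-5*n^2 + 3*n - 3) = -40*n^3 + 64*n^2 - 48*n + 24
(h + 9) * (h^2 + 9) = h^3 + 9*h^2 + 9*h + 81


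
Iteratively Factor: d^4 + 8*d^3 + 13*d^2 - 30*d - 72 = (d + 3)*(d^3 + 5*d^2 - 2*d - 24) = (d - 2)*(d + 3)*(d^2 + 7*d + 12) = (d - 2)*(d + 3)^2*(d + 4)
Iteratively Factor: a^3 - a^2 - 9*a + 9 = (a + 3)*(a^2 - 4*a + 3) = (a - 1)*(a + 3)*(a - 3)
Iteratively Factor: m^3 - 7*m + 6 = (m - 2)*(m^2 + 2*m - 3) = (m - 2)*(m - 1)*(m + 3)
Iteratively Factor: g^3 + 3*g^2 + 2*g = (g + 2)*(g^2 + g) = (g + 1)*(g + 2)*(g)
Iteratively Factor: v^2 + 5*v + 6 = (v + 3)*(v + 2)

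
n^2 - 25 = (n - 5)*(n + 5)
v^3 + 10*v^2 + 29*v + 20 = (v + 1)*(v + 4)*(v + 5)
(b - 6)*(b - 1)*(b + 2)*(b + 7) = b^4 + 2*b^3 - 43*b^2 - 44*b + 84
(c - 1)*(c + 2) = c^2 + c - 2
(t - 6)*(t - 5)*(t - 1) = t^3 - 12*t^2 + 41*t - 30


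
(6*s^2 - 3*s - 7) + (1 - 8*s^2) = -2*s^2 - 3*s - 6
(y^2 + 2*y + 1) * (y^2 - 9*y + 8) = y^4 - 7*y^3 - 9*y^2 + 7*y + 8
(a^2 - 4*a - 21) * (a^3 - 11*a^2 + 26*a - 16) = a^5 - 15*a^4 + 49*a^3 + 111*a^2 - 482*a + 336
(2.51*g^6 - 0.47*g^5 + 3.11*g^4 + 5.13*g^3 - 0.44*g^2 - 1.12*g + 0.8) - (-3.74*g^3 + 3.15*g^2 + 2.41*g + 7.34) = 2.51*g^6 - 0.47*g^5 + 3.11*g^4 + 8.87*g^3 - 3.59*g^2 - 3.53*g - 6.54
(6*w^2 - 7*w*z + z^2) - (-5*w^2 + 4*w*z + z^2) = 11*w^2 - 11*w*z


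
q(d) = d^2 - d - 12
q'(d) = 2*d - 1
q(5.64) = 14.17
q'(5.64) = 10.28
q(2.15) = -9.53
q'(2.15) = 3.30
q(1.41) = -11.42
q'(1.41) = 1.82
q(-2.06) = -5.70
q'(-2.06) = -5.12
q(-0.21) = -11.75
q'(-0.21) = -1.42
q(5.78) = 15.63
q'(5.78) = 10.56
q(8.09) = 45.36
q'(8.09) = 15.18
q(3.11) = -5.44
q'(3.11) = 5.22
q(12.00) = 120.00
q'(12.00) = 23.00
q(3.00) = -6.00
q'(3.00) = 5.00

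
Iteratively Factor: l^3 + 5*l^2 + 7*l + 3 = (l + 1)*(l^2 + 4*l + 3) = (l + 1)^2*(l + 3)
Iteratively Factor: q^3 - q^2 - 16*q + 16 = (q - 1)*(q^2 - 16) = (q - 4)*(q - 1)*(q + 4)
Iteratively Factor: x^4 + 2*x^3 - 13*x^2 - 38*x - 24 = (x + 2)*(x^3 - 13*x - 12) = (x + 1)*(x + 2)*(x^2 - x - 12) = (x + 1)*(x + 2)*(x + 3)*(x - 4)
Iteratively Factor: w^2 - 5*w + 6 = (w - 2)*(w - 3)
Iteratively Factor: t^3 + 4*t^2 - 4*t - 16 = (t + 4)*(t^2 - 4) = (t + 2)*(t + 4)*(t - 2)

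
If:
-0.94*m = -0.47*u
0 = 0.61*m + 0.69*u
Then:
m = 0.00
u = 0.00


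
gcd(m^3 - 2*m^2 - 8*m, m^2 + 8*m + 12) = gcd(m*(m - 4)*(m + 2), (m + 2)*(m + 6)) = m + 2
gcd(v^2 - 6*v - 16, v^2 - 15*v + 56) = v - 8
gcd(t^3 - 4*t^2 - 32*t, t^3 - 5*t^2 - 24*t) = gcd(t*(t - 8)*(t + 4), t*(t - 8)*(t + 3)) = t^2 - 8*t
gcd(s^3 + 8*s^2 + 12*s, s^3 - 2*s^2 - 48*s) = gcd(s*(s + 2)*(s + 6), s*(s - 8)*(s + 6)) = s^2 + 6*s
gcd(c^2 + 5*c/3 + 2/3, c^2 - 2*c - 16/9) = c + 2/3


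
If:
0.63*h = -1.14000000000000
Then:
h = -1.81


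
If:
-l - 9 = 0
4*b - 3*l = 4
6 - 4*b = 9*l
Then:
No Solution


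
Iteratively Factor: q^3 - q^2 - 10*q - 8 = (q + 2)*(q^2 - 3*q - 4) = (q - 4)*(q + 2)*(q + 1)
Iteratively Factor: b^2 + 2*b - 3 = (b - 1)*(b + 3)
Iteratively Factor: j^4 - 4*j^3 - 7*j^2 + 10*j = (j - 5)*(j^3 + j^2 - 2*j) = j*(j - 5)*(j^2 + j - 2) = j*(j - 5)*(j + 2)*(j - 1)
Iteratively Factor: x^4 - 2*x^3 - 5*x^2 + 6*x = (x - 3)*(x^3 + x^2 - 2*x) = (x - 3)*(x + 2)*(x^2 - x) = (x - 3)*(x - 1)*(x + 2)*(x)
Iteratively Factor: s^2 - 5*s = (s)*(s - 5)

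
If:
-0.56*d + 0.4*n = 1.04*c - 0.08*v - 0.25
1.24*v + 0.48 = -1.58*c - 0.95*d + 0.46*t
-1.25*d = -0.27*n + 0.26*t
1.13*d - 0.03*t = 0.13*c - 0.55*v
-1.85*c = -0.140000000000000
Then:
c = 0.08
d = 1.72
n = 2.75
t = -5.43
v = -3.82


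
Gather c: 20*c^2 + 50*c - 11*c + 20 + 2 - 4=20*c^2 + 39*c + 18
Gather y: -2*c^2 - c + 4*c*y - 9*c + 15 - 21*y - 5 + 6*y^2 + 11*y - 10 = -2*c^2 - 10*c + 6*y^2 + y*(4*c - 10)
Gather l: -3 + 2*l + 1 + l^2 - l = l^2 + l - 2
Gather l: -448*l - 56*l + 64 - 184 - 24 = -504*l - 144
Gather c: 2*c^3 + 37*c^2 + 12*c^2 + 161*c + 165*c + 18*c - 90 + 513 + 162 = 2*c^3 + 49*c^2 + 344*c + 585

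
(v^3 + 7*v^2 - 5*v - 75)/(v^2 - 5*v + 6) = (v^2 + 10*v + 25)/(v - 2)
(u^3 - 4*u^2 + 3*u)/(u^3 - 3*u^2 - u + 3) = u/(u + 1)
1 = 1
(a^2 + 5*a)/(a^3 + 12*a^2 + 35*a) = 1/(a + 7)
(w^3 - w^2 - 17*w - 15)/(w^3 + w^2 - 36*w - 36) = (w^2 - 2*w - 15)/(w^2 - 36)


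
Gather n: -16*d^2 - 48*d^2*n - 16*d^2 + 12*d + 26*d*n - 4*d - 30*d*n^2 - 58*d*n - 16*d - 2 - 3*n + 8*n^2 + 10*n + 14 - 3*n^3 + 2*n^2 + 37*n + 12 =-32*d^2 - 8*d - 3*n^3 + n^2*(10 - 30*d) + n*(-48*d^2 - 32*d + 44) + 24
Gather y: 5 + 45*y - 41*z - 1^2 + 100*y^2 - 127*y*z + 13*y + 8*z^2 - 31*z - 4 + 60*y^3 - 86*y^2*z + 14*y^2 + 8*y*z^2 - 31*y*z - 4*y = 60*y^3 + y^2*(114 - 86*z) + y*(8*z^2 - 158*z + 54) + 8*z^2 - 72*z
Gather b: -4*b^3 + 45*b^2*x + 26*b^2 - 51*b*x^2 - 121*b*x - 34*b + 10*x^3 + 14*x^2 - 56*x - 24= -4*b^3 + b^2*(45*x + 26) + b*(-51*x^2 - 121*x - 34) + 10*x^3 + 14*x^2 - 56*x - 24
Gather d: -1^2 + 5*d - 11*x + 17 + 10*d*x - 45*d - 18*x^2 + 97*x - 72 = d*(10*x - 40) - 18*x^2 + 86*x - 56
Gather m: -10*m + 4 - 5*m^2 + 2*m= -5*m^2 - 8*m + 4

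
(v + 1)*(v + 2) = v^2 + 3*v + 2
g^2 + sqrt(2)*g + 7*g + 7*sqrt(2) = (g + 7)*(g + sqrt(2))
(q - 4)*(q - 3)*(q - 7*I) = q^3 - 7*q^2 - 7*I*q^2 + 12*q + 49*I*q - 84*I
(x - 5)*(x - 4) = x^2 - 9*x + 20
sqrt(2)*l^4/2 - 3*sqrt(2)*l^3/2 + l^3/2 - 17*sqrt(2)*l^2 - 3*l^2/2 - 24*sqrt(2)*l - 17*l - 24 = (l - 8)*(l + 3)*(l + sqrt(2)/2)*(sqrt(2)*l/2 + sqrt(2))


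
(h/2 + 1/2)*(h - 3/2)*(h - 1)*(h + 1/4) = h^4/2 - 5*h^3/8 - 11*h^2/16 + 5*h/8 + 3/16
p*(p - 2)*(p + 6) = p^3 + 4*p^2 - 12*p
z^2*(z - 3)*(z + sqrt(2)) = z^4 - 3*z^3 + sqrt(2)*z^3 - 3*sqrt(2)*z^2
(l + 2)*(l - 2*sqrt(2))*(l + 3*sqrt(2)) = l^3 + sqrt(2)*l^2 + 2*l^2 - 12*l + 2*sqrt(2)*l - 24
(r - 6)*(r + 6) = r^2 - 36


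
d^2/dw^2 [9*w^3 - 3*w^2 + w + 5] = 54*w - 6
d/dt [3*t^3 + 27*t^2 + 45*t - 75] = 9*t^2 + 54*t + 45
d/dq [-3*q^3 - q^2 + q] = -9*q^2 - 2*q + 1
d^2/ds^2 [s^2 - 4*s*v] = 2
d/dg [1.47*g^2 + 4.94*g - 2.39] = 2.94*g + 4.94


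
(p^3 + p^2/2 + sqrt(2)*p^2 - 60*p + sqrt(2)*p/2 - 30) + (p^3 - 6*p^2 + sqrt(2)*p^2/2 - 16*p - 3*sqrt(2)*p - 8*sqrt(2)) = 2*p^3 - 11*p^2/2 + 3*sqrt(2)*p^2/2 - 76*p - 5*sqrt(2)*p/2 - 30 - 8*sqrt(2)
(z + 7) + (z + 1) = 2*z + 8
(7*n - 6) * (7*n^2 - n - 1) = 49*n^3 - 49*n^2 - n + 6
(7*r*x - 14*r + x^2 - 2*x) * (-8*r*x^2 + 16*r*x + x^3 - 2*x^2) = -56*r^2*x^3 + 224*r^2*x^2 - 224*r^2*x - r*x^4 + 4*r*x^3 - 4*r*x^2 + x^5 - 4*x^4 + 4*x^3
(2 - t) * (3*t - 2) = -3*t^2 + 8*t - 4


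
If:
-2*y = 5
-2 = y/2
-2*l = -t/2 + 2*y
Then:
No Solution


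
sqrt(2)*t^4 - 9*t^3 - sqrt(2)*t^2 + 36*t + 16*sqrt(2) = (t - 4*sqrt(2))*(t - 2*sqrt(2))*(t + sqrt(2))*(sqrt(2)*t + 1)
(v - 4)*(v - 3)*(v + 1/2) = v^3 - 13*v^2/2 + 17*v/2 + 6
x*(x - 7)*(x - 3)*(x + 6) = x^4 - 4*x^3 - 39*x^2 + 126*x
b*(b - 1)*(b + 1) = b^3 - b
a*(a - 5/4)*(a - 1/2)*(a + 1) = a^4 - 3*a^3/4 - 9*a^2/8 + 5*a/8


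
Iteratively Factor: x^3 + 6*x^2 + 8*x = (x)*(x^2 + 6*x + 8) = x*(x + 2)*(x + 4)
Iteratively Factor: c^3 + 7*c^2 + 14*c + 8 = (c + 1)*(c^2 + 6*c + 8) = (c + 1)*(c + 4)*(c + 2)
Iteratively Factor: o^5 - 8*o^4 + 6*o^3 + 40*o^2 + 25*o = (o + 1)*(o^4 - 9*o^3 + 15*o^2 + 25*o) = o*(o + 1)*(o^3 - 9*o^2 + 15*o + 25) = o*(o + 1)^2*(o^2 - 10*o + 25) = o*(o - 5)*(o + 1)^2*(o - 5)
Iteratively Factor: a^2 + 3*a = (a + 3)*(a)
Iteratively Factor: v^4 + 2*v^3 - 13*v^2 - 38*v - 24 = (v + 1)*(v^3 + v^2 - 14*v - 24) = (v - 4)*(v + 1)*(v^2 + 5*v + 6) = (v - 4)*(v + 1)*(v + 2)*(v + 3)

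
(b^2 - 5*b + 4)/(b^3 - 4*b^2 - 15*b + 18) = (b - 4)/(b^2 - 3*b - 18)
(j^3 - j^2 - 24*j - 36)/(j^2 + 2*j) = j - 3 - 18/j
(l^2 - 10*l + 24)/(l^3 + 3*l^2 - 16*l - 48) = (l - 6)/(l^2 + 7*l + 12)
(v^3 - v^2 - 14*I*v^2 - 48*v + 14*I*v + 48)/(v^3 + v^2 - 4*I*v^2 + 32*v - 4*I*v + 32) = (v^2 - v*(1 + 6*I) + 6*I)/(v^2 + v*(1 + 4*I) + 4*I)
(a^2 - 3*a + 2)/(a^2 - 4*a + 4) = (a - 1)/(a - 2)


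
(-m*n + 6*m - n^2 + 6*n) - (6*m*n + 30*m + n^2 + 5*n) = -7*m*n - 24*m - 2*n^2 + n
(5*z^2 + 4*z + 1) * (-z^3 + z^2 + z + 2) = -5*z^5 + z^4 + 8*z^3 + 15*z^2 + 9*z + 2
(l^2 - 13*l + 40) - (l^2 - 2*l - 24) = 64 - 11*l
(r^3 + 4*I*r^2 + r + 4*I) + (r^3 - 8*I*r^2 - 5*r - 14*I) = 2*r^3 - 4*I*r^2 - 4*r - 10*I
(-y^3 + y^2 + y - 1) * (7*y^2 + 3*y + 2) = -7*y^5 + 4*y^4 + 8*y^3 - 2*y^2 - y - 2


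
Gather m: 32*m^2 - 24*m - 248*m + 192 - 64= 32*m^2 - 272*m + 128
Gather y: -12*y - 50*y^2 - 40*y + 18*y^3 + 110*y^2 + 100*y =18*y^3 + 60*y^2 + 48*y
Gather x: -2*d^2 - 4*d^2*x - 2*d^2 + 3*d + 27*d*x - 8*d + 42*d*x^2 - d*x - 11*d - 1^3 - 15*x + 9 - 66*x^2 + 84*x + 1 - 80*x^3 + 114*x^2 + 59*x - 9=-4*d^2 - 16*d - 80*x^3 + x^2*(42*d + 48) + x*(-4*d^2 + 26*d + 128)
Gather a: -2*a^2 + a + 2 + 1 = -2*a^2 + a + 3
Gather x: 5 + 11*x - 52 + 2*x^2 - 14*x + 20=2*x^2 - 3*x - 27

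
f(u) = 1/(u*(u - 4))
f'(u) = -1/(u*(u - 4)^2) - 1/(u^2*(u - 4)) = 2*(2 - u)/(u^2*(u^2 - 8*u + 16))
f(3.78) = -1.20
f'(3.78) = -5.15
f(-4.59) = 0.03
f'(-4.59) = 0.01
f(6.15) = 0.08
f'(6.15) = -0.05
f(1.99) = -0.25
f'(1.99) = 0.00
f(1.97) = -0.25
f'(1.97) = 0.00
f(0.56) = -0.52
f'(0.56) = 0.78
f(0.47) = -0.60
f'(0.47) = 1.11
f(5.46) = 0.13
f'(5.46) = -0.11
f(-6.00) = 0.02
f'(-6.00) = 0.00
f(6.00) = 0.08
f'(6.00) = -0.06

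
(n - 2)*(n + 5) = n^2 + 3*n - 10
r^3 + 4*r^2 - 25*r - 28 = (r - 4)*(r + 1)*(r + 7)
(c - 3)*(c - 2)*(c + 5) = c^3 - 19*c + 30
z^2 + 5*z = z*(z + 5)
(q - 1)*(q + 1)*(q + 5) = q^3 + 5*q^2 - q - 5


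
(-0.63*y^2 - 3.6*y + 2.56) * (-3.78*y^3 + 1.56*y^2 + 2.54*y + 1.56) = 2.3814*y^5 + 12.6252*y^4 - 16.893*y^3 - 6.1332*y^2 + 0.8864*y + 3.9936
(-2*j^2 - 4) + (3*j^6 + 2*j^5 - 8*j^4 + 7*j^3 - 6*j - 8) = 3*j^6 + 2*j^5 - 8*j^4 + 7*j^3 - 2*j^2 - 6*j - 12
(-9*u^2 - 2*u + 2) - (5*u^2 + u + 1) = -14*u^2 - 3*u + 1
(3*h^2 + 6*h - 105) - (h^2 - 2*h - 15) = 2*h^2 + 8*h - 90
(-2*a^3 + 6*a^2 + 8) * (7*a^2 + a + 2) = -14*a^5 + 40*a^4 + 2*a^3 + 68*a^2 + 8*a + 16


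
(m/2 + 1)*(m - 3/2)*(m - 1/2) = m^3/2 - 13*m/8 + 3/4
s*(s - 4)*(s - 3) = s^3 - 7*s^2 + 12*s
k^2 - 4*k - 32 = (k - 8)*(k + 4)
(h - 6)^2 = h^2 - 12*h + 36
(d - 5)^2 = d^2 - 10*d + 25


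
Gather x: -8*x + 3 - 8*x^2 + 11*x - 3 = -8*x^2 + 3*x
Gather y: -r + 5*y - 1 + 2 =-r + 5*y + 1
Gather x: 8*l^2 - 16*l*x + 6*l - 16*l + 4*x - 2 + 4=8*l^2 - 10*l + x*(4 - 16*l) + 2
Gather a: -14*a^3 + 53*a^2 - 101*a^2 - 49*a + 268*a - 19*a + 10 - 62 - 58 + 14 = -14*a^3 - 48*a^2 + 200*a - 96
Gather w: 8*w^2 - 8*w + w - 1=8*w^2 - 7*w - 1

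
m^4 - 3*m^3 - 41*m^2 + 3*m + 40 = (m - 8)*(m - 1)*(m + 1)*(m + 5)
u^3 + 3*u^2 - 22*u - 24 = (u - 4)*(u + 1)*(u + 6)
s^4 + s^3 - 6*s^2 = s^2*(s - 2)*(s + 3)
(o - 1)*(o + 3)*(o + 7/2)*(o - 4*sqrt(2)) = o^4 - 4*sqrt(2)*o^3 + 11*o^3/2 - 22*sqrt(2)*o^2 + 4*o^2 - 16*sqrt(2)*o - 21*o/2 + 42*sqrt(2)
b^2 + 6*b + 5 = (b + 1)*(b + 5)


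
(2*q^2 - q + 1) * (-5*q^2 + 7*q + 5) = -10*q^4 + 19*q^3 - 2*q^2 + 2*q + 5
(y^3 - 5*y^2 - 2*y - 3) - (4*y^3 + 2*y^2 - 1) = -3*y^3 - 7*y^2 - 2*y - 2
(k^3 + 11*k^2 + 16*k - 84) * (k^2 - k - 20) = k^5 + 10*k^4 - 15*k^3 - 320*k^2 - 236*k + 1680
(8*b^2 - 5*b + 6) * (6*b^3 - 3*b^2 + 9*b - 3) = 48*b^5 - 54*b^4 + 123*b^3 - 87*b^2 + 69*b - 18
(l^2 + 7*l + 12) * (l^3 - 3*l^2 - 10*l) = l^5 + 4*l^4 - 19*l^3 - 106*l^2 - 120*l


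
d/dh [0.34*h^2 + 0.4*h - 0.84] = 0.68*h + 0.4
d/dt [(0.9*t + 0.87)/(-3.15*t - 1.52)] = (4.323375*t + 2.0862)/(3.15*t + 1.52)^3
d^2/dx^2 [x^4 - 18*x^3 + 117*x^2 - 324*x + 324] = 12*x^2 - 108*x + 234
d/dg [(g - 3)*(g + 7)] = 2*g + 4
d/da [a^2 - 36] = 2*a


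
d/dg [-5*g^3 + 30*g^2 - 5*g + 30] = -15*g^2 + 60*g - 5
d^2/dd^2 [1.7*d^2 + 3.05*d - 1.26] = 3.40000000000000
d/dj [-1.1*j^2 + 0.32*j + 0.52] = 0.32 - 2.2*j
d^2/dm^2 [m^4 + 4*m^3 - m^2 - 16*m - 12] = 12*m^2 + 24*m - 2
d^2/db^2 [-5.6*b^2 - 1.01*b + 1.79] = -11.2000000000000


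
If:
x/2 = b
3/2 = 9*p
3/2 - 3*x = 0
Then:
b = 1/4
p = 1/6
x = 1/2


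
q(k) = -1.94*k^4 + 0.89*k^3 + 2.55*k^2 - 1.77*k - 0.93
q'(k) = -7.76*k^3 + 2.67*k^2 + 5.1*k - 1.77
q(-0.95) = 0.71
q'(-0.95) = 2.45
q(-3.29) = -226.49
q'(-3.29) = 286.69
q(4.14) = -471.31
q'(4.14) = -485.53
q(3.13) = -140.40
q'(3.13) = -197.60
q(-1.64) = -9.13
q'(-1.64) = 31.28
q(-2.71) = -99.75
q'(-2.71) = 158.46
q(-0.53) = 0.44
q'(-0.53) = -2.57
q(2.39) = -41.74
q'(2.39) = -80.27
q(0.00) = -0.93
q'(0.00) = -1.77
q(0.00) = -0.93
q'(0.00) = -1.77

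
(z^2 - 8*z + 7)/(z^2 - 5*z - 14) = (z - 1)/(z + 2)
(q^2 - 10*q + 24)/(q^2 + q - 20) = (q - 6)/(q + 5)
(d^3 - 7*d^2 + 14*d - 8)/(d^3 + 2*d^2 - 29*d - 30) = (d^3 - 7*d^2 + 14*d - 8)/(d^3 + 2*d^2 - 29*d - 30)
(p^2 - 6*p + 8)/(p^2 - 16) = (p - 2)/(p + 4)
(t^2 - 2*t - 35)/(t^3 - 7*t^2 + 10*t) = (t^2 - 2*t - 35)/(t*(t^2 - 7*t + 10))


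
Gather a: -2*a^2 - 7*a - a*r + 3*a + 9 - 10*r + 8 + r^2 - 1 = -2*a^2 + a*(-r - 4) + r^2 - 10*r + 16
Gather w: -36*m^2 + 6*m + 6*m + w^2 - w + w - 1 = -36*m^2 + 12*m + w^2 - 1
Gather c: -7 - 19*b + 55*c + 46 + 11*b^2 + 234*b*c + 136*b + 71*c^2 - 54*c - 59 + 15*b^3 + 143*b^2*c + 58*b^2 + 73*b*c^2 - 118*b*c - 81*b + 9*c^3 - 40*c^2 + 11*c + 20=15*b^3 + 69*b^2 + 36*b + 9*c^3 + c^2*(73*b + 31) + c*(143*b^2 + 116*b + 12)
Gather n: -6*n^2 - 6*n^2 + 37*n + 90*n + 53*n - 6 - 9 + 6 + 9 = -12*n^2 + 180*n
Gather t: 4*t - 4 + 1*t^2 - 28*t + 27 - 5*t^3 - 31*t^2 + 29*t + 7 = -5*t^3 - 30*t^2 + 5*t + 30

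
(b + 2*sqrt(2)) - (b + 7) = -7 + 2*sqrt(2)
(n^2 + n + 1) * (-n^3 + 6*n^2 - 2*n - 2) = -n^5 + 5*n^4 + 3*n^3 + 2*n^2 - 4*n - 2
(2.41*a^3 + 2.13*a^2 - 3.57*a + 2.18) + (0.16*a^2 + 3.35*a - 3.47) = 2.41*a^3 + 2.29*a^2 - 0.22*a - 1.29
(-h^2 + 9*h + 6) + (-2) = -h^2 + 9*h + 4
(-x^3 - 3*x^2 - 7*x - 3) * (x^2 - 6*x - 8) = -x^5 + 3*x^4 + 19*x^3 + 63*x^2 + 74*x + 24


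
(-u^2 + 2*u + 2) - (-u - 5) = -u^2 + 3*u + 7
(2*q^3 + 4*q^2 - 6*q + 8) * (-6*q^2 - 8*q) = -12*q^5 - 40*q^4 + 4*q^3 - 64*q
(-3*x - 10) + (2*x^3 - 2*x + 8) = 2*x^3 - 5*x - 2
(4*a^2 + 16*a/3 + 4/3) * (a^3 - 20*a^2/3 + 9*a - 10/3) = 4*a^5 - 64*a^4/3 + 16*a^3/9 + 232*a^2/9 - 52*a/9 - 40/9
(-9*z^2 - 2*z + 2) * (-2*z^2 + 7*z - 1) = 18*z^4 - 59*z^3 - 9*z^2 + 16*z - 2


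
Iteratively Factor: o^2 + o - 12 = (o - 3)*(o + 4)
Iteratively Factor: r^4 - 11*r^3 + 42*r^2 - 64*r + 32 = (r - 4)*(r^3 - 7*r^2 + 14*r - 8) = (r - 4)^2*(r^2 - 3*r + 2) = (r - 4)^2*(r - 1)*(r - 2)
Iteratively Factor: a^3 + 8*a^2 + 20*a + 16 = (a + 4)*(a^2 + 4*a + 4) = (a + 2)*(a + 4)*(a + 2)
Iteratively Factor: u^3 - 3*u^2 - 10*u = (u + 2)*(u^2 - 5*u) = u*(u + 2)*(u - 5)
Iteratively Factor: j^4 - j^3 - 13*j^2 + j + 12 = (j - 4)*(j^3 + 3*j^2 - j - 3) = (j - 4)*(j + 3)*(j^2 - 1) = (j - 4)*(j - 1)*(j + 3)*(j + 1)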